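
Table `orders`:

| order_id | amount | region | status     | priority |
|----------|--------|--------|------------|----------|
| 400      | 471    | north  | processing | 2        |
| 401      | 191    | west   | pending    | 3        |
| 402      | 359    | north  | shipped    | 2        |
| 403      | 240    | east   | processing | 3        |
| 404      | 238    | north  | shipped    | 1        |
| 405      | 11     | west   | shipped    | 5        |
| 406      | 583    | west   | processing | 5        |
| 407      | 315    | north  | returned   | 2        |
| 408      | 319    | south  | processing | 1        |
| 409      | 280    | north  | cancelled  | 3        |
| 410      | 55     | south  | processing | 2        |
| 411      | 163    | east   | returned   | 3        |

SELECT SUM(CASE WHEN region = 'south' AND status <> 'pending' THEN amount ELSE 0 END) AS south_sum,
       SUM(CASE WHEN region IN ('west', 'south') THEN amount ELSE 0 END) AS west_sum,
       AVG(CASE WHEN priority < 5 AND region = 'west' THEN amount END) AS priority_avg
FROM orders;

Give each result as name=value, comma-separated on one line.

south_sum=374, west_sum=1159, priority_avg=191

[south_sum: region = 'south' AND status <> 'pending']
order_id=400: ✗
order_id=401: ✗
order_id=402: ✗
order_id=403: ✗
order_id=404: ✗
order_id=405: ✗
order_id=406: ✗
order_id=407: ✗
order_id=408: ✓ → 319
order_id=409: ✗
order_id=410: ✓ → 55
order_id=411: ✗
south_sum = 319 + 55 = 374
—
[west_sum: region IN ('west', 'south')]
order_id=400: ✗
order_id=401: ✓ → 191
order_id=402: ✗
order_id=403: ✗
order_id=404: ✗
order_id=405: ✓ → 11
order_id=406: ✓ → 583
order_id=407: ✗
order_id=408: ✓ → 319
order_id=409: ✗
order_id=410: ✓ → 55
order_id=411: ✗
west_sum = 191 + 11 + 583 + 319 + 55 = 1159
—
[priority_avg: priority < 5 AND region = 'west']
order_id=400: ✗
order_id=401: ✓ → 191
order_id=402: ✗
order_id=403: ✗
order_id=404: ✗
order_id=405: ✗
order_id=406: ✗
order_id=407: ✗
order_id=408: ✗
order_id=409: ✗
order_id=410: ✗
order_id=411: ✗
priority_avg = 191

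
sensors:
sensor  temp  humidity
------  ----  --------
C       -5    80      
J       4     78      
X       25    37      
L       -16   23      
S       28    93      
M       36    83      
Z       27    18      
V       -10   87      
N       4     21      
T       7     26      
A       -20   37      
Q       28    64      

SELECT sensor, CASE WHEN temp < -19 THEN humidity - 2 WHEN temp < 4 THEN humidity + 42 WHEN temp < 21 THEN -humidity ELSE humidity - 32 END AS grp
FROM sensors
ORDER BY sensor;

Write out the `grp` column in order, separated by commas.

35, 122, -78, 65, 51, -21, 32, 61, -26, 129, 5, -14

sensor=A: temp < -19 → 35
sensor=C: temp < 4 → 122
sensor=J: temp < 21 → -78
sensor=L: temp < 4 → 65
sensor=M: ELSE → 51
sensor=N: temp < 21 → -21
sensor=Q: ELSE → 32
sensor=S: ELSE → 61
sensor=T: temp < 21 → -26
sensor=V: temp < 4 → 129
sensor=X: ELSE → 5
sensor=Z: ELSE → -14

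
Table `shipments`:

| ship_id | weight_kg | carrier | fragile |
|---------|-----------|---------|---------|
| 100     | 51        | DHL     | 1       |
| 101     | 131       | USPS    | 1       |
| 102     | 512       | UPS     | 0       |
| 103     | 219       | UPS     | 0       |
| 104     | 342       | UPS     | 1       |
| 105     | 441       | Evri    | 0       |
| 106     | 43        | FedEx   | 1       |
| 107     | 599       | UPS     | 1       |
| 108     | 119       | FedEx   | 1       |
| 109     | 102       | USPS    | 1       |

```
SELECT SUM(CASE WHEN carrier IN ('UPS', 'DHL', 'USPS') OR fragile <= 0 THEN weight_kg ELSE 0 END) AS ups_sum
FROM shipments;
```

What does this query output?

ship_id=100: ✓ → 51
ship_id=101: ✓ → 131
ship_id=102: ✓ → 512
ship_id=103: ✓ → 219
ship_id=104: ✓ → 342
ship_id=105: ✓ → 441
ship_id=106: ✗
ship_id=107: ✓ → 599
ship_id=108: ✗
ship_id=109: ✓ → 102
ups_sum = 51 + 131 + 512 + 219 + 342 + 441 + 599 + 102 = 2397

2397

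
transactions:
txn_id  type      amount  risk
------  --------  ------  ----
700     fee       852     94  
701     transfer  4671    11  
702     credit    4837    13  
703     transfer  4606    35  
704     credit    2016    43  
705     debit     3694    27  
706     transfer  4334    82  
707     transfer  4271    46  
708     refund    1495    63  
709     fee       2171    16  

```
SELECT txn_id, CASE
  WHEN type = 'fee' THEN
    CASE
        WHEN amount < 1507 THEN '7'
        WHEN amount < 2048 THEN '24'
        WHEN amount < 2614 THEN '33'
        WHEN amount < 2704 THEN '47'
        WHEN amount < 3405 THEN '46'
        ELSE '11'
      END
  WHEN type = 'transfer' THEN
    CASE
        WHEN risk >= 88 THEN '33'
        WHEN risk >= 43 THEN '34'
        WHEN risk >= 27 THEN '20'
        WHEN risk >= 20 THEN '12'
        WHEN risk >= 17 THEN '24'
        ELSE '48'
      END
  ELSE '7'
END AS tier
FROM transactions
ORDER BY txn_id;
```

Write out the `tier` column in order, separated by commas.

txn_id=700: type='fee' → inner[amount < 1507] → 7
txn_id=701: type='transfer' → inner[ELSE] → 48
txn_id=702: type='credit' → outer ELSE → 7
txn_id=703: type='transfer' → inner[risk >= 27] → 20
txn_id=704: type='credit' → outer ELSE → 7
txn_id=705: type='debit' → outer ELSE → 7
txn_id=706: type='transfer' → inner[risk >= 43] → 34
txn_id=707: type='transfer' → inner[risk >= 43] → 34
txn_id=708: type='refund' → outer ELSE → 7
txn_id=709: type='fee' → inner[amount < 2614] → 33

7, 48, 7, 20, 7, 7, 34, 34, 7, 33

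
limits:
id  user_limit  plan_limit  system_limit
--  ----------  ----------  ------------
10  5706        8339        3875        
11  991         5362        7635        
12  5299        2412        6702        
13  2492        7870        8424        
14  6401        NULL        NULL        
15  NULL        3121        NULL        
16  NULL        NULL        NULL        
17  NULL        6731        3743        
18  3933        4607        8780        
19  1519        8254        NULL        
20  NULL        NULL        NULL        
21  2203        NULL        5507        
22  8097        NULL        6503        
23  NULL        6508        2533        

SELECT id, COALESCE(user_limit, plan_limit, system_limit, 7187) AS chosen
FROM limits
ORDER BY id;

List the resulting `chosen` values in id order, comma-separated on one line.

5706, 991, 5299, 2492, 6401, 3121, 7187, 6731, 3933, 1519, 7187, 2203, 8097, 6508

id=10: user_limit=5706 → 5706
id=11: user_limit=991 → 991
id=12: user_limit=5299 → 5299
id=13: user_limit=2492 → 2492
id=14: user_limit=6401 → 6401
id=15: user_limit=NULL, plan_limit=3121 → 3121
id=16: user_limit=NULL, plan_limit=NULL, system_limit=NULL, → literal 7187 → 7187
id=17: user_limit=NULL, plan_limit=6731 → 6731
id=18: user_limit=3933 → 3933
id=19: user_limit=1519 → 1519
id=20: user_limit=NULL, plan_limit=NULL, system_limit=NULL, → literal 7187 → 7187
id=21: user_limit=2203 → 2203
id=22: user_limit=8097 → 8097
id=23: user_limit=NULL, plan_limit=6508 → 6508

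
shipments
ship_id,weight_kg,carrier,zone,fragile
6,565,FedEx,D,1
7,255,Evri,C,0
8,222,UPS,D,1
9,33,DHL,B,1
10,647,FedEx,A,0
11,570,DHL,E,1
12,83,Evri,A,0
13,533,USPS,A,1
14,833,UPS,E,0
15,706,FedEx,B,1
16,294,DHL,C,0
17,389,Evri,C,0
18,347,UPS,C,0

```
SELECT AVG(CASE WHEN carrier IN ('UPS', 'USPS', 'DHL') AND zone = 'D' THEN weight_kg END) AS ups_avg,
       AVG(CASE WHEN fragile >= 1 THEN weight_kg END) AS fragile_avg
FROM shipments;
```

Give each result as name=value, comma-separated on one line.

[ups_avg: carrier IN ('UPS', 'USPS', 'DHL') AND zone = 'D']
ship_id=6: ✗
ship_id=7: ✗
ship_id=8: ✓ → 222
ship_id=9: ✗
ship_id=10: ✗
ship_id=11: ✗
ship_id=12: ✗
ship_id=13: ✗
ship_id=14: ✗
ship_id=15: ✗
ship_id=16: ✗
ship_id=17: ✗
ship_id=18: ✗
ups_avg = 222
—
[fragile_avg: fragile >= 1]
ship_id=6: ✓ → 565
ship_id=7: ✗
ship_id=8: ✓ → 222
ship_id=9: ✓ → 33
ship_id=10: ✗
ship_id=11: ✓ → 570
ship_id=12: ✗
ship_id=13: ✓ → 533
ship_id=14: ✗
ship_id=15: ✓ → 706
ship_id=16: ✗
ship_id=17: ✗
ship_id=18: ✗
fragile_avg = (565 + 222 + 33 + 570 + 533 + 706) / 6 = 438.1666666667

ups_avg=222, fragile_avg=438.1666666667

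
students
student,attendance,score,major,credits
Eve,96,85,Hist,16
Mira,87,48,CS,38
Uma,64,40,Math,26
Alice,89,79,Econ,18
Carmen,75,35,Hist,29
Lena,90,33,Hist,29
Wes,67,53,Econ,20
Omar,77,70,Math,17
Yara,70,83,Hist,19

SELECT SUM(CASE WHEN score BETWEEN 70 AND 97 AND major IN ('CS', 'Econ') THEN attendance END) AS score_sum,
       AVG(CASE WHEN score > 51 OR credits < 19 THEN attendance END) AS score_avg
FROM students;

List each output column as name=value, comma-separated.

score_sum=89, score_avg=79.8

[score_sum: score BETWEEN 70 AND 97 AND major IN ('CS', 'Econ')]
student=Eve: ✗
student=Mira: ✗
student=Uma: ✗
student=Alice: ✓ → 89
student=Carmen: ✗
student=Lena: ✗
student=Wes: ✗
student=Omar: ✗
student=Yara: ✗
score_sum = 89
—
[score_avg: score > 51 OR credits < 19]
student=Eve: ✓ → 96
student=Mira: ✗
student=Uma: ✗
student=Alice: ✓ → 89
student=Carmen: ✗
student=Lena: ✗
student=Wes: ✓ → 67
student=Omar: ✓ → 77
student=Yara: ✓ → 70
score_avg = (96 + 89 + 67 + 77 + 70) / 5 = 79.8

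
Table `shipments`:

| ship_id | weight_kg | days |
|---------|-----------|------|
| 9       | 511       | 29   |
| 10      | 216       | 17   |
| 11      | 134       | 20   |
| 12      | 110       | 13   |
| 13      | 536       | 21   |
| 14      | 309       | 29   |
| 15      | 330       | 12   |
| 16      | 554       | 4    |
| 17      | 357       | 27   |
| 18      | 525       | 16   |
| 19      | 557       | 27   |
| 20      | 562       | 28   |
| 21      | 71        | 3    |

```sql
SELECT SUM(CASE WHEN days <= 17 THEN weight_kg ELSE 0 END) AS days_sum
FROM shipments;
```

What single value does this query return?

1806

ship_id=9: ✗
ship_id=10: ✓ → 216
ship_id=11: ✗
ship_id=12: ✓ → 110
ship_id=13: ✗
ship_id=14: ✗
ship_id=15: ✓ → 330
ship_id=16: ✓ → 554
ship_id=17: ✗
ship_id=18: ✓ → 525
ship_id=19: ✗
ship_id=20: ✗
ship_id=21: ✓ → 71
days_sum = 216 + 110 + 330 + 554 + 525 + 71 = 1806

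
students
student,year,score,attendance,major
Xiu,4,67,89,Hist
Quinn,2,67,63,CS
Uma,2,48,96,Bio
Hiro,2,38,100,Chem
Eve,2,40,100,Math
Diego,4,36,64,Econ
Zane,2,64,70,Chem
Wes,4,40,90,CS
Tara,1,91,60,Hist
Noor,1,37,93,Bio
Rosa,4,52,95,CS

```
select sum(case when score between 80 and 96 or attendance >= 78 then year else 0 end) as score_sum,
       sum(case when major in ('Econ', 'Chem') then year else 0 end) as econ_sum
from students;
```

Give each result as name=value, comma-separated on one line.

[score_sum: score between 80 and 96 or attendance >= 78]
student=Xiu: ✓ → 4
student=Quinn: ✗
student=Uma: ✓ → 2
student=Hiro: ✓ → 2
student=Eve: ✓ → 2
student=Diego: ✗
student=Zane: ✗
student=Wes: ✓ → 4
student=Tara: ✓ → 1
student=Noor: ✓ → 1
student=Rosa: ✓ → 4
score_sum = 4 + 2 + 2 + 2 + 4 + 1 + 1 + 4 = 20
—
[econ_sum: major in ('Econ', 'Chem')]
student=Xiu: ✗
student=Quinn: ✗
student=Uma: ✗
student=Hiro: ✓ → 2
student=Eve: ✗
student=Diego: ✓ → 4
student=Zane: ✓ → 2
student=Wes: ✗
student=Tara: ✗
student=Noor: ✗
student=Rosa: ✗
econ_sum = 2 + 4 + 2 = 8

score_sum=20, econ_sum=8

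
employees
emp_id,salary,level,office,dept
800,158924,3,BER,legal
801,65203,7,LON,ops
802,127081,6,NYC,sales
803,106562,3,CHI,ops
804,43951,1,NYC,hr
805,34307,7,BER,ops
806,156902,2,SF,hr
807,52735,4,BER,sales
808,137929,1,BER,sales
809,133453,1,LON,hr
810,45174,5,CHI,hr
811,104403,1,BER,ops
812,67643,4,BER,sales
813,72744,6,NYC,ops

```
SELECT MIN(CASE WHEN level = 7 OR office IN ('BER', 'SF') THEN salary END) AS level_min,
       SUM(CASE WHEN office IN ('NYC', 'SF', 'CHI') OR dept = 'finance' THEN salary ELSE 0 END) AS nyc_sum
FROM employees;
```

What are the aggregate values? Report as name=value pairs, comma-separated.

level_min=34307, nyc_sum=552414

[level_min: level = 7 OR office IN ('BER', 'SF')]
emp_id=800: ✓ → 158924
emp_id=801: ✓ → 65203
emp_id=802: ✗
emp_id=803: ✗
emp_id=804: ✗
emp_id=805: ✓ → 34307
emp_id=806: ✓ → 156902
emp_id=807: ✓ → 52735
emp_id=808: ✓ → 137929
emp_id=809: ✗
emp_id=810: ✗
emp_id=811: ✓ → 104403
emp_id=812: ✓ → 67643
emp_id=813: ✗
level_min = MIN(158924, 65203, 34307, 156902, 52735, 137929, 104403, 67643) = 34307
—
[nyc_sum: office IN ('NYC', 'SF', 'CHI') OR dept = 'finance']
emp_id=800: ✗
emp_id=801: ✗
emp_id=802: ✓ → 127081
emp_id=803: ✓ → 106562
emp_id=804: ✓ → 43951
emp_id=805: ✗
emp_id=806: ✓ → 156902
emp_id=807: ✗
emp_id=808: ✗
emp_id=809: ✗
emp_id=810: ✓ → 45174
emp_id=811: ✗
emp_id=812: ✗
emp_id=813: ✓ → 72744
nyc_sum = 127081 + 106562 + 43951 + 156902 + 45174 + 72744 = 552414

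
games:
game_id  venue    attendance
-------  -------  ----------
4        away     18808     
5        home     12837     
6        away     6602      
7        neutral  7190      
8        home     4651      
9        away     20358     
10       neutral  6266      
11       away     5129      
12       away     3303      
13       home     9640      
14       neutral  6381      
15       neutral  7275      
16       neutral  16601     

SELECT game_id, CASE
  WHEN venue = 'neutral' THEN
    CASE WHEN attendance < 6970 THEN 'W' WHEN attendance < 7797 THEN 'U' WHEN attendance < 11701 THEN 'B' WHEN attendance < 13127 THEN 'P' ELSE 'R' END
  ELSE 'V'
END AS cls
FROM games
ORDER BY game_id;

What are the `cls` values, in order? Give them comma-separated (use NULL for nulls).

V, V, V, U, V, V, W, V, V, V, W, U, R

game_id=4: venue='away' → outer ELSE → V
game_id=5: venue='home' → outer ELSE → V
game_id=6: venue='away' → outer ELSE → V
game_id=7: venue='neutral' → inner[attendance < 7797] → U
game_id=8: venue='home' → outer ELSE → V
game_id=9: venue='away' → outer ELSE → V
game_id=10: venue='neutral' → inner[attendance < 6970] → W
game_id=11: venue='away' → outer ELSE → V
game_id=12: venue='away' → outer ELSE → V
game_id=13: venue='home' → outer ELSE → V
game_id=14: venue='neutral' → inner[attendance < 6970] → W
game_id=15: venue='neutral' → inner[attendance < 7797] → U
game_id=16: venue='neutral' → inner[ELSE] → R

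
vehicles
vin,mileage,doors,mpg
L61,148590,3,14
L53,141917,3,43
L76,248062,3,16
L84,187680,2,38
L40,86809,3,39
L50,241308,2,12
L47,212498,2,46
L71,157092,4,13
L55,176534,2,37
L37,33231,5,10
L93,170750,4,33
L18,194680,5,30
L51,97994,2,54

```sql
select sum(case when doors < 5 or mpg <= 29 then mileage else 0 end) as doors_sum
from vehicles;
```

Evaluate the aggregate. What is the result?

1902465

vin=L61: ✓ → 148590
vin=L53: ✓ → 141917
vin=L76: ✓ → 248062
vin=L84: ✓ → 187680
vin=L40: ✓ → 86809
vin=L50: ✓ → 241308
vin=L47: ✓ → 212498
vin=L71: ✓ → 157092
vin=L55: ✓ → 176534
vin=L37: ✓ → 33231
vin=L93: ✓ → 170750
vin=L18: ✗
vin=L51: ✓ → 97994
doors_sum = 148590 + 141917 + 248062 + 187680 + 86809 + 241308 + 212498 + 157092 + 176534 + 33231 + 170750 + 97994 = 1902465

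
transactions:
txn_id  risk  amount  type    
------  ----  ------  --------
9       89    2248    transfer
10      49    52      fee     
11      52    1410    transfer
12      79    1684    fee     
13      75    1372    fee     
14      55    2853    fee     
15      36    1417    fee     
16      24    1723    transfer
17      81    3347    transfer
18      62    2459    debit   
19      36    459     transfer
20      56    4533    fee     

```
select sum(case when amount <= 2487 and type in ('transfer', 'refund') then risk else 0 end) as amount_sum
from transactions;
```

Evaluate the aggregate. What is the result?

201

txn_id=9: ✓ → 89
txn_id=10: ✗
txn_id=11: ✓ → 52
txn_id=12: ✗
txn_id=13: ✗
txn_id=14: ✗
txn_id=15: ✗
txn_id=16: ✓ → 24
txn_id=17: ✗
txn_id=18: ✗
txn_id=19: ✓ → 36
txn_id=20: ✗
amount_sum = 89 + 52 + 24 + 36 = 201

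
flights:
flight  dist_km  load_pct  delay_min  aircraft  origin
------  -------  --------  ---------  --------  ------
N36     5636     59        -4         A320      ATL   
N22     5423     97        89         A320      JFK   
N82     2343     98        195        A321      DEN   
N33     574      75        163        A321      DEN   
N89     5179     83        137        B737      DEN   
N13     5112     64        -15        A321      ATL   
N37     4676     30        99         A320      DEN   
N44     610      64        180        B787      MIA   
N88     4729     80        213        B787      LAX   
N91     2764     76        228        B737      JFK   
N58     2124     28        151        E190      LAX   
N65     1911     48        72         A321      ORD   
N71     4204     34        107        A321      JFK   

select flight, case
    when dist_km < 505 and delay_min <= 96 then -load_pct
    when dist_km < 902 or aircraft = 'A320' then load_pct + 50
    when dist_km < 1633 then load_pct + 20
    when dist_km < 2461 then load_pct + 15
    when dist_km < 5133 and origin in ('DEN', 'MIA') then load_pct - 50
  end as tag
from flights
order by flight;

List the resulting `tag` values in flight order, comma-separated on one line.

flight=N13: (no match → NULL) → NULL
flight=N22: dist_km < 902 or aircraft = 'A320' → 147
flight=N33: dist_km < 902 or aircraft = 'A320' → 125
flight=N36: dist_km < 902 or aircraft = 'A320' → 109
flight=N37: dist_km < 902 or aircraft = 'A320' → 80
flight=N44: dist_km < 902 or aircraft = 'A320' → 114
flight=N58: dist_km < 2461 → 43
flight=N65: dist_km < 2461 → 63
flight=N71: (no match → NULL) → NULL
flight=N82: dist_km < 2461 → 113
flight=N88: (no match → NULL) → NULL
flight=N89: (no match → NULL) → NULL
flight=N91: (no match → NULL) → NULL

NULL, 147, 125, 109, 80, 114, 43, 63, NULL, 113, NULL, NULL, NULL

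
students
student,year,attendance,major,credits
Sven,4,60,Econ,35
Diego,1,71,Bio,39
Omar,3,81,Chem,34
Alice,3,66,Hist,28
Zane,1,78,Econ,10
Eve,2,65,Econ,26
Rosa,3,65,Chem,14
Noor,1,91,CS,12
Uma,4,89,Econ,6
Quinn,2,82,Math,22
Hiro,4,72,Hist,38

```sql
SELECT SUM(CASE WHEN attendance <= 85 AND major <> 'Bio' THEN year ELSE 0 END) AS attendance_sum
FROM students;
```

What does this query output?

student=Sven: ✓ → 4
student=Diego: ✗
student=Omar: ✓ → 3
student=Alice: ✓ → 3
student=Zane: ✓ → 1
student=Eve: ✓ → 2
student=Rosa: ✓ → 3
student=Noor: ✗
student=Uma: ✗
student=Quinn: ✓ → 2
student=Hiro: ✓ → 4
attendance_sum = 4 + 3 + 3 + 1 + 2 + 3 + 2 + 4 = 22

22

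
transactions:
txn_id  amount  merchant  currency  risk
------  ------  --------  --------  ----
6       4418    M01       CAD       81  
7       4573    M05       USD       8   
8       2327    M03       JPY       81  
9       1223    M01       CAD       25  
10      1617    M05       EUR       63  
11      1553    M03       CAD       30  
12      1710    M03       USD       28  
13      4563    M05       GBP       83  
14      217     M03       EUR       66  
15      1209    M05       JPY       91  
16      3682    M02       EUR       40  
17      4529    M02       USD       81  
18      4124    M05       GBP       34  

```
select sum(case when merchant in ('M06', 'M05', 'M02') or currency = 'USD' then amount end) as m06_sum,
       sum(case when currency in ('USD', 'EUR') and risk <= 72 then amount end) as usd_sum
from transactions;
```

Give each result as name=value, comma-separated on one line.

[m06_sum: merchant in ('M06', 'M05', 'M02') or currency = 'USD']
txn_id=6: ✗
txn_id=7: ✓ → 4573
txn_id=8: ✗
txn_id=9: ✗
txn_id=10: ✓ → 1617
txn_id=11: ✗
txn_id=12: ✓ → 1710
txn_id=13: ✓ → 4563
txn_id=14: ✗
txn_id=15: ✓ → 1209
txn_id=16: ✓ → 3682
txn_id=17: ✓ → 4529
txn_id=18: ✓ → 4124
m06_sum = 4573 + 1617 + 1710 + 4563 + 1209 + 3682 + 4529 + 4124 = 26007
—
[usd_sum: currency in ('USD', 'EUR') and risk <= 72]
txn_id=6: ✗
txn_id=7: ✓ → 4573
txn_id=8: ✗
txn_id=9: ✗
txn_id=10: ✓ → 1617
txn_id=11: ✗
txn_id=12: ✓ → 1710
txn_id=13: ✗
txn_id=14: ✓ → 217
txn_id=15: ✗
txn_id=16: ✓ → 3682
txn_id=17: ✗
txn_id=18: ✗
usd_sum = 4573 + 1617 + 1710 + 217 + 3682 = 11799

m06_sum=26007, usd_sum=11799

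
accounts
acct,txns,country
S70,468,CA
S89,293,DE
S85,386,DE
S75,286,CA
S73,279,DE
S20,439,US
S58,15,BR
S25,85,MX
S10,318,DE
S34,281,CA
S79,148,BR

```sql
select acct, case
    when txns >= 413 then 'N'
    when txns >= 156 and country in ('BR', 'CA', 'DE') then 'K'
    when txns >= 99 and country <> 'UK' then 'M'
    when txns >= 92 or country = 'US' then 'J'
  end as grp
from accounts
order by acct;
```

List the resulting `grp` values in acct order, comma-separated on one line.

K, N, NULL, K, NULL, N, K, K, M, K, K

acct=S10: txns >= 156 and country in ('BR', 'CA', 'DE') → K
acct=S20: txns >= 413 → N
acct=S25: (no match → NULL) → NULL
acct=S34: txns >= 156 and country in ('BR', 'CA', 'DE') → K
acct=S58: (no match → NULL) → NULL
acct=S70: txns >= 413 → N
acct=S73: txns >= 156 and country in ('BR', 'CA', 'DE') → K
acct=S75: txns >= 156 and country in ('BR', 'CA', 'DE') → K
acct=S79: txns >= 99 and country <> 'UK' → M
acct=S85: txns >= 156 and country in ('BR', 'CA', 'DE') → K
acct=S89: txns >= 156 and country in ('BR', 'CA', 'DE') → K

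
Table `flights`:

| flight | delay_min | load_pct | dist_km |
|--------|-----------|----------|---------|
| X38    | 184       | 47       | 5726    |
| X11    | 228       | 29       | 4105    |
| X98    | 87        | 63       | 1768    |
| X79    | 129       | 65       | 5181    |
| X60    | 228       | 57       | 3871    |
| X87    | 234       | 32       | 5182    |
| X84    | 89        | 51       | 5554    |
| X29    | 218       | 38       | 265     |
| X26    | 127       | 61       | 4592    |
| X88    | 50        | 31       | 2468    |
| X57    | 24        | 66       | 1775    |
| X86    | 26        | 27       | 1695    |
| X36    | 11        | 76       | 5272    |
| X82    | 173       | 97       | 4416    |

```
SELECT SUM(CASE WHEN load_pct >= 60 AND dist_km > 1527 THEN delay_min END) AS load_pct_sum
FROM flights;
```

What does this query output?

flight=X38: ✗
flight=X11: ✗
flight=X98: ✓ → 87
flight=X79: ✓ → 129
flight=X60: ✗
flight=X87: ✗
flight=X84: ✗
flight=X29: ✗
flight=X26: ✓ → 127
flight=X88: ✗
flight=X57: ✓ → 24
flight=X86: ✗
flight=X36: ✓ → 11
flight=X82: ✓ → 173
load_pct_sum = 87 + 129 + 127 + 24 + 11 + 173 = 551

551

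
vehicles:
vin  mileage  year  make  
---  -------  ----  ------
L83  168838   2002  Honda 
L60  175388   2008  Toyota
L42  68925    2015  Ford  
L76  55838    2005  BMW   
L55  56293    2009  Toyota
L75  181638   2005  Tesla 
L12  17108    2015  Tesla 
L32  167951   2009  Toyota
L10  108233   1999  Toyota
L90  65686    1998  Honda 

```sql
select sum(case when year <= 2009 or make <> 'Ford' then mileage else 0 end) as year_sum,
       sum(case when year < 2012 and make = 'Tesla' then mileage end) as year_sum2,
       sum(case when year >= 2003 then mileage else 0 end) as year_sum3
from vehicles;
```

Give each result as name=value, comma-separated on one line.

[year_sum: year <= 2009 or make <> 'Ford']
vin=L83: ✓ → 168838
vin=L60: ✓ → 175388
vin=L42: ✗
vin=L76: ✓ → 55838
vin=L55: ✓ → 56293
vin=L75: ✓ → 181638
vin=L12: ✓ → 17108
vin=L32: ✓ → 167951
vin=L10: ✓ → 108233
vin=L90: ✓ → 65686
year_sum = 168838 + 175388 + 55838 + 56293 + 181638 + 17108 + 167951 + 108233 + 65686 = 996973
—
[year_sum2: year < 2012 and make = 'Tesla']
vin=L83: ✗
vin=L60: ✗
vin=L42: ✗
vin=L76: ✗
vin=L55: ✗
vin=L75: ✓ → 181638
vin=L12: ✗
vin=L32: ✗
vin=L10: ✗
vin=L90: ✗
year_sum2 = 181638
—
[year_sum3: year >= 2003]
vin=L83: ✗
vin=L60: ✓ → 175388
vin=L42: ✓ → 68925
vin=L76: ✓ → 55838
vin=L55: ✓ → 56293
vin=L75: ✓ → 181638
vin=L12: ✓ → 17108
vin=L32: ✓ → 167951
vin=L10: ✗
vin=L90: ✗
year_sum3 = 175388 + 68925 + 55838 + 56293 + 181638 + 17108 + 167951 = 723141

year_sum=996973, year_sum2=181638, year_sum3=723141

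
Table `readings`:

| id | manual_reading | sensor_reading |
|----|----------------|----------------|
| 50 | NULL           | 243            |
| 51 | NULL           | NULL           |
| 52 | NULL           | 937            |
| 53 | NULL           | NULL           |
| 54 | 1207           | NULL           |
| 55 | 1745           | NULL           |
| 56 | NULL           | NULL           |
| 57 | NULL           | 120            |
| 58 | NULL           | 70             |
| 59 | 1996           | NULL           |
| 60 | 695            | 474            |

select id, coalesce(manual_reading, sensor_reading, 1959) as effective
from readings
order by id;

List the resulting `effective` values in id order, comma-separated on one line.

243, 1959, 937, 1959, 1207, 1745, 1959, 120, 70, 1996, 695

id=50: manual_reading=NULL, sensor_reading=243 → 243
id=51: manual_reading=NULL, sensor_reading=NULL, → literal 1959 → 1959
id=52: manual_reading=NULL, sensor_reading=937 → 937
id=53: manual_reading=NULL, sensor_reading=NULL, → literal 1959 → 1959
id=54: manual_reading=1207 → 1207
id=55: manual_reading=1745 → 1745
id=56: manual_reading=NULL, sensor_reading=NULL, → literal 1959 → 1959
id=57: manual_reading=NULL, sensor_reading=120 → 120
id=58: manual_reading=NULL, sensor_reading=70 → 70
id=59: manual_reading=1996 → 1996
id=60: manual_reading=695 → 695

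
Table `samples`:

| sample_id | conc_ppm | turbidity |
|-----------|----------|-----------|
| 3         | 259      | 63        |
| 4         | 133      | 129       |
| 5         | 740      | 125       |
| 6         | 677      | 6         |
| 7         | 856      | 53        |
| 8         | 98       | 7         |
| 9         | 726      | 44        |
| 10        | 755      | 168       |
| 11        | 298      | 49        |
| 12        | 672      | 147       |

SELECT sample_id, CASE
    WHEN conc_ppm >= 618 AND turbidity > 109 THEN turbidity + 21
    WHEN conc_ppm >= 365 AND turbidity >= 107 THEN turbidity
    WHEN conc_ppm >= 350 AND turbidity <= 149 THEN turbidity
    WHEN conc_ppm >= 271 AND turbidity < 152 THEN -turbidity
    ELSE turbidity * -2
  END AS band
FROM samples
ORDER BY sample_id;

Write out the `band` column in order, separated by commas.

-126, -258, 146, 6, 53, -14, 44, 189, -49, 168

sample_id=3: ELSE → -126
sample_id=4: ELSE → -258
sample_id=5: conc_ppm >= 618 AND turbidity > 109 → 146
sample_id=6: conc_ppm >= 350 AND turbidity <= 149 → 6
sample_id=7: conc_ppm >= 350 AND turbidity <= 149 → 53
sample_id=8: ELSE → -14
sample_id=9: conc_ppm >= 350 AND turbidity <= 149 → 44
sample_id=10: conc_ppm >= 618 AND turbidity > 109 → 189
sample_id=11: conc_ppm >= 271 AND turbidity < 152 → -49
sample_id=12: conc_ppm >= 618 AND turbidity > 109 → 168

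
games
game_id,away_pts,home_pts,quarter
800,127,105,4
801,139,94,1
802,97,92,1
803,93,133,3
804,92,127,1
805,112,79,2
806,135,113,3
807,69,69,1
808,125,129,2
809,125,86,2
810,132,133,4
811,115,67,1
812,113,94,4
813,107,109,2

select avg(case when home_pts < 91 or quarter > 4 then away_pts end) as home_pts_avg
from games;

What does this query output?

game_id=800: ✗
game_id=801: ✗
game_id=802: ✗
game_id=803: ✗
game_id=804: ✗
game_id=805: ✓ → 112
game_id=806: ✗
game_id=807: ✓ → 69
game_id=808: ✗
game_id=809: ✓ → 125
game_id=810: ✗
game_id=811: ✓ → 115
game_id=812: ✗
game_id=813: ✗
home_pts_avg = (112 + 69 + 125 + 115) / 4 = 105.25

105.25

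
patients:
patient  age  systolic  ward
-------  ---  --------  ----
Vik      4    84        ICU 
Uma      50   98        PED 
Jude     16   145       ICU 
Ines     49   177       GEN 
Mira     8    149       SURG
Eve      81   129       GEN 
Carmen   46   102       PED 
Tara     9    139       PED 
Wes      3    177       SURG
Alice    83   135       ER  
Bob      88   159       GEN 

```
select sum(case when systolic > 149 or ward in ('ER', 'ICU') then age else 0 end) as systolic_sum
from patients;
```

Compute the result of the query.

243

patient=Vik: ✓ → 4
patient=Uma: ✗
patient=Jude: ✓ → 16
patient=Ines: ✓ → 49
patient=Mira: ✗
patient=Eve: ✗
patient=Carmen: ✗
patient=Tara: ✗
patient=Wes: ✓ → 3
patient=Alice: ✓ → 83
patient=Bob: ✓ → 88
systolic_sum = 4 + 16 + 49 + 3 + 83 + 88 = 243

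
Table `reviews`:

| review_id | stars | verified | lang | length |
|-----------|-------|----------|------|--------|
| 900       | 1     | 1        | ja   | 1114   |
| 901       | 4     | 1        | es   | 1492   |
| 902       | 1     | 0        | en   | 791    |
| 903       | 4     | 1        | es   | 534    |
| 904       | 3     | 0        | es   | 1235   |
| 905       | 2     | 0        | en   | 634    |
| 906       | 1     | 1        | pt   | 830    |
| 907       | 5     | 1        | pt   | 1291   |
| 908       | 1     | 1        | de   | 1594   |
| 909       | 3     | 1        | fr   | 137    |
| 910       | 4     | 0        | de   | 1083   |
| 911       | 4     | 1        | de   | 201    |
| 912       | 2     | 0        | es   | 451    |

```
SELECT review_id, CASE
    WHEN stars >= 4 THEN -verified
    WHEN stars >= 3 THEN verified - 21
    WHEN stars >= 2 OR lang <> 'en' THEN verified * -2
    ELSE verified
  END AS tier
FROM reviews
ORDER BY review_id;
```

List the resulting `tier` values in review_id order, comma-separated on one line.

review_id=900: stars >= 2 OR lang <> 'en' → -2
review_id=901: stars >= 4 → -1
review_id=902: ELSE → 0
review_id=903: stars >= 4 → -1
review_id=904: stars >= 3 → -21
review_id=905: stars >= 2 OR lang <> 'en' → 0
review_id=906: stars >= 2 OR lang <> 'en' → -2
review_id=907: stars >= 4 → -1
review_id=908: stars >= 2 OR lang <> 'en' → -2
review_id=909: stars >= 3 → -20
review_id=910: stars >= 4 → 0
review_id=911: stars >= 4 → -1
review_id=912: stars >= 2 OR lang <> 'en' → 0

-2, -1, 0, -1, -21, 0, -2, -1, -2, -20, 0, -1, 0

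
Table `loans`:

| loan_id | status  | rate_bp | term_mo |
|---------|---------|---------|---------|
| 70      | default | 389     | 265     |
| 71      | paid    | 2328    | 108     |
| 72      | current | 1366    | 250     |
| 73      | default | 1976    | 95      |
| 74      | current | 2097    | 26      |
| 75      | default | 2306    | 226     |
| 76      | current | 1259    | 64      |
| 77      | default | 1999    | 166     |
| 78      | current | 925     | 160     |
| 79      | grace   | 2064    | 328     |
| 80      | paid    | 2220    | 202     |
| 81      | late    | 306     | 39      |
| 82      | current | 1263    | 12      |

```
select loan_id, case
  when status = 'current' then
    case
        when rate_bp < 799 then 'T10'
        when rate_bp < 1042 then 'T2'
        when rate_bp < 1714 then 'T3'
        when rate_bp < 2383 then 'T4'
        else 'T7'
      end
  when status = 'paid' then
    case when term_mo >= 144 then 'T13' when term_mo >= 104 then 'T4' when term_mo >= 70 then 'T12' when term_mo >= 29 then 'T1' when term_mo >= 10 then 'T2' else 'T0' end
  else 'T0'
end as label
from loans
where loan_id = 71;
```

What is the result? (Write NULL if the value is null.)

loan_id = 71: status=paid, rate_bp=2328, term_mo=108.
status='paid' → inner[term_mo >= 104] → T4

T4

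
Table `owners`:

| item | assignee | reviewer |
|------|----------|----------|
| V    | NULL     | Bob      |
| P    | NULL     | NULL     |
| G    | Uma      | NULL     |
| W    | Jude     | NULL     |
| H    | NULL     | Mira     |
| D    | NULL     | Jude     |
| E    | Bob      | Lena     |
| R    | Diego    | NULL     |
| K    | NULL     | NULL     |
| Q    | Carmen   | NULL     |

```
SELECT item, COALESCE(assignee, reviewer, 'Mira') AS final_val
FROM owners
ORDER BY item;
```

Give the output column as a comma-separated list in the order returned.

Jude, Bob, Uma, Mira, Mira, Mira, Carmen, Diego, Bob, Jude

item=D: assignee=NULL, reviewer=Jude → Jude
item=E: assignee=Bob → Bob
item=G: assignee=Uma → Uma
item=H: assignee=NULL, reviewer=Mira → Mira
item=K: assignee=NULL, reviewer=NULL, → literal Mira → Mira
item=P: assignee=NULL, reviewer=NULL, → literal Mira → Mira
item=Q: assignee=Carmen → Carmen
item=R: assignee=Diego → Diego
item=V: assignee=NULL, reviewer=Bob → Bob
item=W: assignee=Jude → Jude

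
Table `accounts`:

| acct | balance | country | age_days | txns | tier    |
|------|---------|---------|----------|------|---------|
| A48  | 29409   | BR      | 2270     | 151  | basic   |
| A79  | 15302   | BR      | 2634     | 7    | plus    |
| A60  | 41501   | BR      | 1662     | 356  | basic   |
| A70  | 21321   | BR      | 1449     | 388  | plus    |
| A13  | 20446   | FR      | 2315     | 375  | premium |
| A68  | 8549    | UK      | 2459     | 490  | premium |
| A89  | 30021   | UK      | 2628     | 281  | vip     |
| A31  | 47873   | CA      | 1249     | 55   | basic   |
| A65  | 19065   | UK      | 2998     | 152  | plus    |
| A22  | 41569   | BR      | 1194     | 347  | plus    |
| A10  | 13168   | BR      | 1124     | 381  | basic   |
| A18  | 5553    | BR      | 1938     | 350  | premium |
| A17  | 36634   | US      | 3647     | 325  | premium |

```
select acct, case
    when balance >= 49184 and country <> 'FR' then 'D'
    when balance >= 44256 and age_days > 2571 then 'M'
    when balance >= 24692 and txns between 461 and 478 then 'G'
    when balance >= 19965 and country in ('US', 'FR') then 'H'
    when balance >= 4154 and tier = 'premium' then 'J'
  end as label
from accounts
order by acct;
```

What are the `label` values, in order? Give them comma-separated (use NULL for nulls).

NULL, H, H, J, NULL, NULL, NULL, NULL, NULL, J, NULL, NULL, NULL

acct=A10: (no match → NULL) → NULL
acct=A13: balance >= 19965 and country in ('US', 'FR') → H
acct=A17: balance >= 19965 and country in ('US', 'FR') → H
acct=A18: balance >= 4154 and tier = 'premium' → J
acct=A22: (no match → NULL) → NULL
acct=A31: (no match → NULL) → NULL
acct=A48: (no match → NULL) → NULL
acct=A60: (no match → NULL) → NULL
acct=A65: (no match → NULL) → NULL
acct=A68: balance >= 4154 and tier = 'premium' → J
acct=A70: (no match → NULL) → NULL
acct=A79: (no match → NULL) → NULL
acct=A89: (no match → NULL) → NULL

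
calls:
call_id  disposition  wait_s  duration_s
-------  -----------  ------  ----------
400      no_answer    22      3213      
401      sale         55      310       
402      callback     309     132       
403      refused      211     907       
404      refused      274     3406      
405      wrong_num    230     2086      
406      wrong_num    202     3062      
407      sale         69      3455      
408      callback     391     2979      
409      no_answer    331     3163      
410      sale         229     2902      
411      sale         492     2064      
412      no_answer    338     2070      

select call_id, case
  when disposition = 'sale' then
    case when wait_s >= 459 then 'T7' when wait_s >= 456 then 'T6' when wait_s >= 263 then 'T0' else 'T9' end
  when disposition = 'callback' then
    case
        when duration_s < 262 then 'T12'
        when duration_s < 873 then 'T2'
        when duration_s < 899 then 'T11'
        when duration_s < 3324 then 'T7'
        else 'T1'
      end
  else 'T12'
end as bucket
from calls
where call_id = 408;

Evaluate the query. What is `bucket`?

call_id = 408: disposition=callback, wait_s=391, duration_s=2979.
disposition='callback' → inner[duration_s < 3324] → T7

T7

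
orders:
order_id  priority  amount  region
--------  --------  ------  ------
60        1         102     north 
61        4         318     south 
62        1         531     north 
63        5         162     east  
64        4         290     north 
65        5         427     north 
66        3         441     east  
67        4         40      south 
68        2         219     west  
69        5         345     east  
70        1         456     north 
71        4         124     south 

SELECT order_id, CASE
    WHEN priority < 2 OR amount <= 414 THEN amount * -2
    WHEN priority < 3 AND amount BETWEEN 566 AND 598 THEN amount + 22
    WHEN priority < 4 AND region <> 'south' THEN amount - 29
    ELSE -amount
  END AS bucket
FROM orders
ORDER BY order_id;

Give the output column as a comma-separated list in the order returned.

order_id=60: priority < 2 OR amount <= 414 → -204
order_id=61: priority < 2 OR amount <= 414 → -636
order_id=62: priority < 2 OR amount <= 414 → -1062
order_id=63: priority < 2 OR amount <= 414 → -324
order_id=64: priority < 2 OR amount <= 414 → -580
order_id=65: ELSE → -427
order_id=66: priority < 4 AND region <> 'south' → 412
order_id=67: priority < 2 OR amount <= 414 → -80
order_id=68: priority < 2 OR amount <= 414 → -438
order_id=69: priority < 2 OR amount <= 414 → -690
order_id=70: priority < 2 OR amount <= 414 → -912
order_id=71: priority < 2 OR amount <= 414 → -248

-204, -636, -1062, -324, -580, -427, 412, -80, -438, -690, -912, -248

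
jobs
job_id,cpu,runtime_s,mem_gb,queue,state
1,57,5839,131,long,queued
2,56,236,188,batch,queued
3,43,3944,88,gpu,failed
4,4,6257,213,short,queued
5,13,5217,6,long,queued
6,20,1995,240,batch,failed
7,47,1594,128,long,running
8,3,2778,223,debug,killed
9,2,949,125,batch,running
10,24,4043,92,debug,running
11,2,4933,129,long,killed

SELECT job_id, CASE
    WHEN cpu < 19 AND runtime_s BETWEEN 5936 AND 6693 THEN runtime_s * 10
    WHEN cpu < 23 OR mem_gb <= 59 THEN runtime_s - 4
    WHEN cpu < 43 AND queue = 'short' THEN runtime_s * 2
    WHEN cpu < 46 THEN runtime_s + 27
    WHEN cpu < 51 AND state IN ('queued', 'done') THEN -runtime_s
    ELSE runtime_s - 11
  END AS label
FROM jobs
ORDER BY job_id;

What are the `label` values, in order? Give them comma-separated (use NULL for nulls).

5828, 225, 3971, 62570, 5213, 1991, 1583, 2774, 945, 4070, 4929

job_id=1: ELSE → 5828
job_id=2: ELSE → 225
job_id=3: cpu < 46 → 3971
job_id=4: cpu < 19 AND runtime_s BETWEEN 5936 AND 6693 → 62570
job_id=5: cpu < 23 OR mem_gb <= 59 → 5213
job_id=6: cpu < 23 OR mem_gb <= 59 → 1991
job_id=7: ELSE → 1583
job_id=8: cpu < 23 OR mem_gb <= 59 → 2774
job_id=9: cpu < 23 OR mem_gb <= 59 → 945
job_id=10: cpu < 46 → 4070
job_id=11: cpu < 23 OR mem_gb <= 59 → 4929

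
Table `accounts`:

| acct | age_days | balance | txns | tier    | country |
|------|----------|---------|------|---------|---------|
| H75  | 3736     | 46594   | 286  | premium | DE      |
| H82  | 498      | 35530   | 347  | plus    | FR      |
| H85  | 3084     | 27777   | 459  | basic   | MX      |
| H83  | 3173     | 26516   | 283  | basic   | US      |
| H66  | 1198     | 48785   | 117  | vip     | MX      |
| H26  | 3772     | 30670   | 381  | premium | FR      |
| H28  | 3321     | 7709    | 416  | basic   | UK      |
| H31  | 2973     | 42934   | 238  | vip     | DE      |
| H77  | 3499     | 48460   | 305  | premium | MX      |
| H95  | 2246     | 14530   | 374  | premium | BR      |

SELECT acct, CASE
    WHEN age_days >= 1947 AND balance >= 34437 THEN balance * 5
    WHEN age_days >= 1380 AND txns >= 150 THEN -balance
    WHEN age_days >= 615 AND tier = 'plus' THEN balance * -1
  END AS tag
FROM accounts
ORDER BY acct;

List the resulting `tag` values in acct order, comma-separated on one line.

-30670, -7709, 214670, NULL, 232970, 242300, NULL, -26516, -27777, -14530

acct=H26: age_days >= 1380 AND txns >= 150 → -30670
acct=H28: age_days >= 1380 AND txns >= 150 → -7709
acct=H31: age_days >= 1947 AND balance >= 34437 → 214670
acct=H66: (no match → NULL) → NULL
acct=H75: age_days >= 1947 AND balance >= 34437 → 232970
acct=H77: age_days >= 1947 AND balance >= 34437 → 242300
acct=H82: (no match → NULL) → NULL
acct=H83: age_days >= 1380 AND txns >= 150 → -26516
acct=H85: age_days >= 1380 AND txns >= 150 → -27777
acct=H95: age_days >= 1380 AND txns >= 150 → -14530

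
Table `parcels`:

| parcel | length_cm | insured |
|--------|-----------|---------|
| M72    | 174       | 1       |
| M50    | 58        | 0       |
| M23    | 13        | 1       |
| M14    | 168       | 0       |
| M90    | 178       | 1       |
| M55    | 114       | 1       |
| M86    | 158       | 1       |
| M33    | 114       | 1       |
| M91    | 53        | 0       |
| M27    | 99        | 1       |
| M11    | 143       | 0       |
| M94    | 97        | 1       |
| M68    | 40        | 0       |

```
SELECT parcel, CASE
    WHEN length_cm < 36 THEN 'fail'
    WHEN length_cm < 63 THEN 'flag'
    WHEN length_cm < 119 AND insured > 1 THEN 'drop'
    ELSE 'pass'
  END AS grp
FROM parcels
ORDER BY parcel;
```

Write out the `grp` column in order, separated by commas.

parcel=M11: ELSE → pass
parcel=M14: ELSE → pass
parcel=M23: length_cm < 36 → fail
parcel=M27: ELSE → pass
parcel=M33: ELSE → pass
parcel=M50: length_cm < 63 → flag
parcel=M55: ELSE → pass
parcel=M68: length_cm < 63 → flag
parcel=M72: ELSE → pass
parcel=M86: ELSE → pass
parcel=M90: ELSE → pass
parcel=M91: length_cm < 63 → flag
parcel=M94: ELSE → pass

pass, pass, fail, pass, pass, flag, pass, flag, pass, pass, pass, flag, pass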